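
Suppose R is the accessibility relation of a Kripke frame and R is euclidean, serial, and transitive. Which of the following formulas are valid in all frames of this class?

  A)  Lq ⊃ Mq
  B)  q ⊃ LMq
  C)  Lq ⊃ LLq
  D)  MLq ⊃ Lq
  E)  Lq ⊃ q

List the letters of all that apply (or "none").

A, C, D

(A) Lq ⊃ Mq (axiom D) characterises the serial frames. Every such R is serial — valid.
(B) axiom B: valid iff R is symmetric. Such an R need not be symmetric — not valid.
(C) Lq ⊃ LLq is axiom 4; it is valid on a frame exactly when R is transitive. Every such R is transitive, so valid.
(D) the dual of axiom 5: valid iff R is euclidean. Every such R is euclidean — valid.
(E) axiom T: valid iff R is reflexive. Such an R need not be reflexive — not valid.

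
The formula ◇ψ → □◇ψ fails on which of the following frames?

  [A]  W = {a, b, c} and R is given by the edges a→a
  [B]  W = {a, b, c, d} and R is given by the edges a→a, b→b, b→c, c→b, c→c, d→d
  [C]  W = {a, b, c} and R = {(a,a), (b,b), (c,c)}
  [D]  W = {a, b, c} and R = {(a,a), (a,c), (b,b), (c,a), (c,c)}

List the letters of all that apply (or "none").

The schema ◇ψ → □◇ψ is axiom 5; it is valid on a frame iff R is euclidean.
(A) R is euclidean (any two R-successors of the same world are R-related), so the schema is valid here.
(B) R is euclidean (any two R-successors of the same world are R-related), so the schema is valid here.
(C) R is euclidean (any two R-successors of the same world are R-related), so the schema is valid here.
(D) R is euclidean (any two R-successors of the same world are R-related), so the schema is valid here.

none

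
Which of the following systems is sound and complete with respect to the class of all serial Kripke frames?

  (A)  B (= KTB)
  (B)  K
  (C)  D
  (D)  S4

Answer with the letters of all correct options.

(A) B (= KTB) is determined by the class of reflexive and symmetric frames.
(B) K is determined by the class of arbitrary frames.
(C) D is determined by exactly this class.
(D) S4 is determined by the class of reflexive and transitive frames.

C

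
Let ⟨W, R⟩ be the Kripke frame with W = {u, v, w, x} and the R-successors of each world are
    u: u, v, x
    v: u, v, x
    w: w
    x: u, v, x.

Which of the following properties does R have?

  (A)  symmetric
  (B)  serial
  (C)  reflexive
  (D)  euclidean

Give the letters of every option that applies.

A, B, C, D

(A) symmetric: every R-edge is matched by its reverse.
(B) serial: every world has an R-successor.
(C) reflexive: each world relates to itself.
(D) euclidean: any two R-successors of the same world are R-related.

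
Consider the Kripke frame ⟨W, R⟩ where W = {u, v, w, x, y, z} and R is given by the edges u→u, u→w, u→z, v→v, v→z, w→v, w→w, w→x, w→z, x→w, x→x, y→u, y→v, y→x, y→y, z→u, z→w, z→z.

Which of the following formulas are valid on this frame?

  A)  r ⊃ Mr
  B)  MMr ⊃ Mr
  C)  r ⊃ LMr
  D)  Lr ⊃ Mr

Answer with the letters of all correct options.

R is reflexive: each world relates to itself.
R is not symmetric: u R w but not w R u.
R is not transitive: u R w and w R v but not u R v.
R is serial: every world has an R-successor.
(A) the dual of axiom T: valid iff R is reflexive. R is reflexive — valid.
(B) MMr ⊃ Mr is the dual of axiom 4; it is valid on a frame exactly when R is transitive. R is not transitive, so not valid.
(C) r ⊃ LMr is axiom B; it is valid on a frame exactly when R is symmetric. R is not symmetric, so not valid.
(D) Lr ⊃ Mr is axiom D; it is valid on a frame exactly when R is serial. R is serial, so valid.

A, D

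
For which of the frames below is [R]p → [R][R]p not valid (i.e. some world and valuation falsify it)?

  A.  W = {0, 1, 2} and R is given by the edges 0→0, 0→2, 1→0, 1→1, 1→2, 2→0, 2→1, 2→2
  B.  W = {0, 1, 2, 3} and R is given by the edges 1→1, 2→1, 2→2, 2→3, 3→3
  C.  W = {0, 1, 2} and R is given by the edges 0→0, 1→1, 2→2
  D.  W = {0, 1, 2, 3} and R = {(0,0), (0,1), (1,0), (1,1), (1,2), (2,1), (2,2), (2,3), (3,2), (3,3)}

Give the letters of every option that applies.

The schema [R]p → [R][R]p is axiom 4; it is valid on a frame iff R is transitive.
(A) R is not transitive (0 R 2 and 2 R 1 but not 0 R 1), so the schema fails here.
(B) R is transitive (R is closed under composition), so the schema is valid here.
(C) R is transitive (R is closed under composition), so the schema is valid here.
(D) R is not transitive (0 R 1 and 1 R 2 but not 0 R 2), so the schema fails here.

A, D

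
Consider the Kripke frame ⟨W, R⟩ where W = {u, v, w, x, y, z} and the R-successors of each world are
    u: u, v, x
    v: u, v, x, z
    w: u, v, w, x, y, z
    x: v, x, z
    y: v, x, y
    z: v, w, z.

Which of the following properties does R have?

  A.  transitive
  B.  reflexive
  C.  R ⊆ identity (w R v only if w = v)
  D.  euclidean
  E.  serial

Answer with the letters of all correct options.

B, E

(A) not transitive: u R v and v R z but not u R z.
(B) reflexive: each world relates to itself.
(C) not ⊆ identity: u R v with u ≠ v.
(D) not euclidean: u R x and u R u but not x R u.
(E) serial: every world has an R-successor.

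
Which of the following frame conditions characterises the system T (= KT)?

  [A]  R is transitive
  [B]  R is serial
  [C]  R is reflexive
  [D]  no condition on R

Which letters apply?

(A) this class determines K4, not T (= KT).
(B) this class determines D, not T (= KT).
(C) T (= KT) is sound and complete for exactly this class.
(D) this class determines K, not T (= KT).

C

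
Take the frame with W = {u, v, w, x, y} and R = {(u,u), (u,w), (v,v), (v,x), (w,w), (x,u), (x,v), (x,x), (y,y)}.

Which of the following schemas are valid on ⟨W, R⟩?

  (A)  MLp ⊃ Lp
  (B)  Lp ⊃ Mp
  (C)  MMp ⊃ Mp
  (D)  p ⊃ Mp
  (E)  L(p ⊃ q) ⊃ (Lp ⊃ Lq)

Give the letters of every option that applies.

R is reflexive: each world relates to itself.
R is not transitive: v R x and x R u but not v R u.
R is not euclidean: u R w and u R u but not w R u.
R is serial: every world has an R-successor.
(A) MLp ⊃ Lp is the dual of axiom 5, which corresponds to the euclidean property. R is not euclidean — not valid.
(B) Lp ⊃ Mp (axiom D) characterises the serial frames. R is serial — valid.
(C) MMp ⊃ Mp is the dual of axiom 4; it is valid on a frame exactly when R is transitive. R is not transitive, so not valid.
(D) the dual of axiom T: valid iff R is reflexive. R is reflexive — valid.
(E) L(p ⊃ q) ⊃ (Lp ⊃ Lq) is axiom K, valid on every Kripke frame — valid.

B, D, E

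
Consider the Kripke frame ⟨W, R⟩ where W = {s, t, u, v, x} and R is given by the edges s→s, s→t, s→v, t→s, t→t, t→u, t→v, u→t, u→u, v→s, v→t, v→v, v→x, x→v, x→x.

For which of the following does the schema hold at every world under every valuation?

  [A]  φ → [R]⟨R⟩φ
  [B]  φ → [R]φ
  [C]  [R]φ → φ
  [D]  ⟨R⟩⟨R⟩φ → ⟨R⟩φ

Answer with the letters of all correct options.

A, C

R is reflexive: each world relates to itself.
R is symmetric: every R-edge is matched by its reverse.
R is not transitive: s R t and t R u but not s R u.
R is not a subset of the identity: s R t with s ≠ t.
(A) φ → [R]⟨R⟩φ is axiom B; it is valid on a frame exactly when R is symmetric. R is symmetric, so valid.
(B) φ → [R]φ is equivalent to ◇p→p; it holds exactly when R ⊆ identity. Here R ⊄ identity — not valid.
(C) [R]φ → φ is axiom T; it is valid on a frame exactly when R is reflexive. R is reflexive, so valid.
(D) ⟨R⟩⟨R⟩φ → ⟨R⟩φ is the dual of axiom 4; it is valid on a frame exactly when R is transitive. R is not transitive, so not valid.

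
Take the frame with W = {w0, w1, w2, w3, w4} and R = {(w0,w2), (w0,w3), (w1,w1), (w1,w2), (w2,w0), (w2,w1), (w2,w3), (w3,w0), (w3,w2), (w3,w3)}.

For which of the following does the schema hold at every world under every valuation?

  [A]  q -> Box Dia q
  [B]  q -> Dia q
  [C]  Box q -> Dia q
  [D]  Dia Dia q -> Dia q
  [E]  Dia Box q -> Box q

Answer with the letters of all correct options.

A

R is not reflexive: not w0 R w0.
R is symmetric: every R-edge is matched by its reverse.
R is not transitive: w0 R w2 and w2 R w0 but not w0 R w0.
R is not euclidean: w2 R w0 and w2 R w1 but not w0 R w1.
R is not serial: w4 has no R-successor.
(A) q -> Box Dia q is axiom B, which corresponds to symmetry. R is symmetric — valid.
(B) q -> Dia q is the dual of axiom T, which corresponds to reflexivity. R is not reflexive — not valid.
(C) Box q -> Dia q is axiom D, which corresponds to seriality. R is not serial — not valid.
(D) Dia Dia q -> Dia q (the dual of axiom 4) characterises the transitive frames. R is not transitive — not valid.
(E) the dual of axiom 5: valid iff R is euclidean. R is not euclidean — not valid.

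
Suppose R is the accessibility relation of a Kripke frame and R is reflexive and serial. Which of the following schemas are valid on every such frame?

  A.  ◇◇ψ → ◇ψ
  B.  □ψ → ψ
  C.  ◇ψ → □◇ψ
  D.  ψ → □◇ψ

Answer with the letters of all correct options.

B

(A) ◇◇ψ → ◇ψ is the dual of axiom 4; it is valid on a frame exactly when R is transitive. Such an R need not be transitive, so not valid.
(B) □ψ → ψ is axiom T, which corresponds to reflexivity. Every such R is reflexive — valid.
(C) axiom 5: valid iff R is euclidean. Such an R need not be euclidean — not valid.
(D) ψ → □◇ψ is axiom B; it is valid on a frame exactly when R is symmetric. Such an R need not be symmetric, so not valid.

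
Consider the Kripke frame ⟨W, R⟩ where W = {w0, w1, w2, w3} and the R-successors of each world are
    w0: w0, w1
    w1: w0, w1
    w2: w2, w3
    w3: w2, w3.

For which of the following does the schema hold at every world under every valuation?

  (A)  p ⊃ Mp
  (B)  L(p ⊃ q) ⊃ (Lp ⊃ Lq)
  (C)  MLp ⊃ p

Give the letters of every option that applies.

R is reflexive: each world relates to itself.
R is symmetric: every R-edge is matched by its reverse.
(A) p ⊃ Mp is the dual of axiom T, which corresponds to reflexivity. R is reflexive — valid.
(B) L(p ⊃ q) ⊃ (Lp ⊃ Lq) is the K axiom; it holds on all frames — valid.
(C) MLp ⊃ p is the dual of axiom B, which corresponds to symmetry. R is symmetric — valid.

A, B, C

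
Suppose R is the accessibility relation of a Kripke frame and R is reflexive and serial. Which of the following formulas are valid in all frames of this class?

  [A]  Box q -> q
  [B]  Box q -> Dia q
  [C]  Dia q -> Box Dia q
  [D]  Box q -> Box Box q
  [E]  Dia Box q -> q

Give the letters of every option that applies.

(A) axiom T: valid iff R is reflexive. Every such R is reflexive — valid.
(B) Box q -> Dia q (axiom D) characterises the serial frames. Every such R is serial — valid.
(C) Dia q -> Box Dia q is axiom 5; it is valid on a frame exactly when R is euclidean. Such an R need not be euclidean, so not valid.
(D) Box q -> Box Box q (axiom 4) characterises the transitive frames. Such an R need not be transitive — not valid.
(E) Dia Box q -> q is the dual of axiom B; it is valid on a frame exactly when R is symmetric. Such an R need not be symmetric, so not valid.

A, B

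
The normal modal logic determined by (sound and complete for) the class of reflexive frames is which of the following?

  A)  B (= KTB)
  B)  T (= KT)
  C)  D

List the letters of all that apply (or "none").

(A) B (= KTB) is determined by the class of reflexive and symmetric frames.
(B) T (= KT) is determined by exactly this class.
(C) D is determined by the class of serial frames.

B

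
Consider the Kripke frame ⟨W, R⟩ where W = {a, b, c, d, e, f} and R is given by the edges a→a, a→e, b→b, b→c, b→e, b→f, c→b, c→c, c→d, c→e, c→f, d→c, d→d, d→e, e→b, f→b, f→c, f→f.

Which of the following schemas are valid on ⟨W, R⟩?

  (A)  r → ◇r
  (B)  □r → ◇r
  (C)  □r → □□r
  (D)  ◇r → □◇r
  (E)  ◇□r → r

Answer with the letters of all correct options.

R is not reflexive: not e R e.
R is not symmetric: a R e but not e R a.
R is not transitive: a R e and e R b but not a R b.
R is not euclidean: a R e and a R a but not e R a.
R is serial: every world has an R-successor.
(A) the dual of axiom T: valid iff R is reflexive. R is not reflexive — not valid.
(B) □r → ◇r (axiom D) characterises the serial frames. R is serial — valid.
(C) □r → □□r is axiom 4; it is valid on a frame exactly when R is transitive. R is not transitive, so not valid.
(D) axiom 5: valid iff R is euclidean. R is not euclidean — not valid.
(E) the dual of axiom B: valid iff R is symmetric. R is not symmetric — not valid.

B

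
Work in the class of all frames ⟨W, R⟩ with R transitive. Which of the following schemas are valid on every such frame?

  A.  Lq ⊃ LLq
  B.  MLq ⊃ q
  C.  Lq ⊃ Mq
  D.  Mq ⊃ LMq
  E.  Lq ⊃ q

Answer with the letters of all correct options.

A

(A) Lq ⊃ LLq is axiom 4; it is valid on a frame exactly when R is transitive. Every such R is transitive, so valid.
(B) MLq ⊃ q (the dual of axiom B) characterises the symmetric frames. Such an R need not be symmetric — not valid.
(C) Lq ⊃ Mq (axiom D) characterises the serial frames. Such an R need not be serial — not valid.
(D) Mq ⊃ LMq is axiom 5; it is valid on a frame exactly when R is euclidean. Such an R need not be euclidean, so not valid.
(E) Lq ⊃ q is axiom T, which corresponds to reflexivity. Such an R need not be reflexive — not valid.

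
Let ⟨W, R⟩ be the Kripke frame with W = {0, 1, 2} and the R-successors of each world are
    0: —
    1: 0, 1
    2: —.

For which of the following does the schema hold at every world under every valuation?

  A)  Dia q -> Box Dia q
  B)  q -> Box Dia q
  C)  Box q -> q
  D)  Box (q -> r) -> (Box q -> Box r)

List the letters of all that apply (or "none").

D

R is not reflexive: not 0 R 0.
R is not symmetric: 1 R 0 but not 0 R 1.
R is not euclidean: 1 R 0 and 1 R 1 but not 0 R 1.
(A) Dia q -> Box Dia q (axiom 5) characterises the euclidean frames. R is not euclidean — not valid.
(B) q -> Box Dia q (axiom B) characterises the symmetric frames. R is not symmetric — not valid.
(C) Box q -> q is axiom T, which corresponds to reflexivity. R is not reflexive — not valid.
(D) this is just K, valid on every normal frame.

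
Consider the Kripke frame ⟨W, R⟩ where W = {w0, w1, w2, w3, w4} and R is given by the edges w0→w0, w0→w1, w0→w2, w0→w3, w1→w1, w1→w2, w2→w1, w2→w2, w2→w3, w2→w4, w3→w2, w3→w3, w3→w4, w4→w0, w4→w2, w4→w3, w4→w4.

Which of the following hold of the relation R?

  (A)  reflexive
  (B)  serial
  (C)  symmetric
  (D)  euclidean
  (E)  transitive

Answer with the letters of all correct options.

A, B

(A) reflexive: each world relates to itself.
(B) serial: every world has an R-successor.
(C) not symmetric: w0 R w1 but not w1 R w0.
(D) not euclidean: w0 R w1 and w0 R w0 but not w1 R w0.
(E) not transitive: w0 R w2 and w2 R w4 but not w0 R w4.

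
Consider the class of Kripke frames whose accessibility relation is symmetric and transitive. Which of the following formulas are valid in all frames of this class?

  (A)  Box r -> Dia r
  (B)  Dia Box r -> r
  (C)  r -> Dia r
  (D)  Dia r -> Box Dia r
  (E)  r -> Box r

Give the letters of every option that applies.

B, D

A symmetric transitive relation is euclidean (uRv and uRw give vRu by symmetry, then vRw by transitivity).
(A) Box r -> Dia r is axiom D, which corresponds to seriality. Such an R need not be serial — not valid.
(B) Dia Box r -> r is the dual of axiom B, which corresponds to symmetry. Every such R is symmetric — valid.
(C) the dual of axiom T: valid iff R is reflexive. Such an R need not be reflexive — not valid.
(D) axiom 5: valid iff R is euclidean. Every such R is euclidean — valid.
(E) r -> Box r (equivalent to ◇p→p) corresponds to R being a subset of the identity. Such an R need not be a subset of the identity, so not valid.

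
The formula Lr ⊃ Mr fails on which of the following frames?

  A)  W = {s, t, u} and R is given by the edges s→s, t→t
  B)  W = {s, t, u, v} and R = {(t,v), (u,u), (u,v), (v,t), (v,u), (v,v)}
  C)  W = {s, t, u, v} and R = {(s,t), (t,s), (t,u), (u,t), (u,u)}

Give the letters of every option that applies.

A, B, C

The schema Lr ⊃ Mr is axiom D; it is valid on a frame iff R is serial.
(A) R is not serial (u has no R-successor), so the schema fails here.
(B) R is not serial (s has no R-successor), so the schema fails here.
(C) R is not serial (v has no R-successor), so the schema fails here.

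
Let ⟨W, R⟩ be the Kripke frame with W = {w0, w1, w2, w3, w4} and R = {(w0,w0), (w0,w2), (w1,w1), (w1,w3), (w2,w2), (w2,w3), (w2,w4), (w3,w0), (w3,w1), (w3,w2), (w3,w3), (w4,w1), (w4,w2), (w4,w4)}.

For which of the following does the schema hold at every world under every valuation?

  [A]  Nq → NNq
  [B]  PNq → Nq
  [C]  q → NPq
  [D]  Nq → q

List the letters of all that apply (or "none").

D

R is reflexive: each world relates to itself.
R is not symmetric: w0 R w2 but not w2 R w0.
R is not transitive: w0 R w2 and w2 R w3 but not w0 R w3.
R is not euclidean: w0 R w2 and w0 R w0 but not w2 R w0.
(A) Nq → NNq is axiom 4, which corresponds to transitivity. R is not transitive — not valid.
(B) the dual of axiom 5: valid iff R is euclidean. R is not euclidean — not valid.
(C) q → NPq is axiom B, which corresponds to symmetry. R is not symmetric — not valid.
(D) axiom T: valid iff R is reflexive. R is reflexive — valid.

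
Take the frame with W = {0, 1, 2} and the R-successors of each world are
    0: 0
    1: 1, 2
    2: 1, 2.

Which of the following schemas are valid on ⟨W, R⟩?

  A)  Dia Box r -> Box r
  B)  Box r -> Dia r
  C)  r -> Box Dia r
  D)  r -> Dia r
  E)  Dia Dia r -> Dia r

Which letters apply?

R is reflexive: each world relates to itself.
R is symmetric: every R-edge is matched by its reverse.
R is transitive: R is closed under composition.
R is euclidean: any two R-successors of the same world are R-related.
R is serial: every world has an R-successor.
(A) Dia Box r -> Box r is the dual of axiom 5, which corresponds to the euclidean property. R is euclidean — valid.
(B) Box r -> Dia r (axiom D) characterises the serial frames. R is serial — valid.
(C) r -> Box Dia r is axiom B; it is valid on a frame exactly when R is symmetric. R is symmetric, so valid.
(D) the dual of axiom T: valid iff R is reflexive. R is reflexive — valid.
(E) Dia Dia r -> Dia r is the dual of axiom 4, which corresponds to transitivity. R is transitive — valid.

A, B, C, D, E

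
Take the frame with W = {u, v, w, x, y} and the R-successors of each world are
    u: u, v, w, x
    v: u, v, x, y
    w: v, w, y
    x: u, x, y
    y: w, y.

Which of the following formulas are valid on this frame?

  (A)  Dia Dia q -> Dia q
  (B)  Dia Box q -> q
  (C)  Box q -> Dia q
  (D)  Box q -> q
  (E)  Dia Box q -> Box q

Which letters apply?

C, D

R is reflexive: each world relates to itself.
R is not symmetric: u R w but not w R u.
R is not transitive: u R v and v R y but not u R y.
R is not euclidean: u R v and u R w but not v R w.
R is serial: every world has an R-successor.
(A) Dia Dia q -> Dia q (the dual of axiom 4) characterises the transitive frames. R is not transitive — not valid.
(B) the dual of axiom B: valid iff R is symmetric. R is not symmetric — not valid.
(C) Box q -> Dia q (axiom D) characterises the serial frames. R is serial — valid.
(D) Box q -> q (axiom T) characterises the reflexive frames. R is reflexive — valid.
(E) the dual of axiom 5: valid iff R is euclidean. R is not euclidean — not valid.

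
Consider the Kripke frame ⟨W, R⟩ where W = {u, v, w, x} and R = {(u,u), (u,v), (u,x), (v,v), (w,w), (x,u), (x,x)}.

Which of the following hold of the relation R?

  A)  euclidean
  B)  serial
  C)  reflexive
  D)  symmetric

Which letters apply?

(A) not euclidean: u R v and u R u but not v R u.
(B) serial: every world has an R-successor.
(C) reflexive: each world relates to itself.
(D) not symmetric: u R v but not v R u.

B, C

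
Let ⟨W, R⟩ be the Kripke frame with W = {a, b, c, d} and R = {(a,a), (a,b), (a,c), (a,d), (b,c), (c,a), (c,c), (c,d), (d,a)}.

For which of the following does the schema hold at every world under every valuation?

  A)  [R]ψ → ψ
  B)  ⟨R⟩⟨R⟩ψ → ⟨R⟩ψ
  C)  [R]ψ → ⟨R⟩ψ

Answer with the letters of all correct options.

R is not reflexive: not b R b.
R is not transitive: b R c and c R a but not b R a.
R is serial: every world has an R-successor.
(A) [R]ψ → ψ is axiom T; it is valid on a frame exactly when R is reflexive. R is not reflexive, so not valid.
(B) ⟨R⟩⟨R⟩ψ → ⟨R⟩ψ is the dual of axiom 4, which corresponds to transitivity. R is not transitive — not valid.
(C) [R]ψ → ⟨R⟩ψ is axiom D; it is valid on a frame exactly when R is serial. R is serial, so valid.

C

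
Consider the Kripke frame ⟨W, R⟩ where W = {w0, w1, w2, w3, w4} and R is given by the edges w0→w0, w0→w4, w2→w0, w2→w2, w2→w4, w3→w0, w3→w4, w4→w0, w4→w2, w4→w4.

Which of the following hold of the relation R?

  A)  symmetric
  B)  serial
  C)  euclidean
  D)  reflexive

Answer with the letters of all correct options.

none

(A) not symmetric: w2 R w0 but not w0 R w2.
(B) not serial: w1 has no R-successor.
(C) not euclidean: w2 R w0 and w2 R w2 but not w0 R w2.
(D) not reflexive: not w1 R w1.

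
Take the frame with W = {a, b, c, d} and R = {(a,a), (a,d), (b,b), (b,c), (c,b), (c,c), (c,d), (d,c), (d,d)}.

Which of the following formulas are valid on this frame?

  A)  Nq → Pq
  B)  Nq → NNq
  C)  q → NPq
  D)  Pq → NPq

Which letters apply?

R is not symmetric: a R d but not d R a.
R is not transitive: a R d and d R c but not a R c.
R is not euclidean: a R d and a R a but not d R a.
R is serial: every world has an R-successor.
(A) axiom D: valid iff R is serial. R is serial — valid.
(B) Nq → NNq is axiom 4; it is valid on a frame exactly when R is transitive. R is not transitive, so not valid.
(C) q → NPq (axiom B) characterises the symmetric frames. R is not symmetric — not valid.
(D) Pq → NPq is axiom 5, which corresponds to the euclidean property. R is not euclidean — not valid.

A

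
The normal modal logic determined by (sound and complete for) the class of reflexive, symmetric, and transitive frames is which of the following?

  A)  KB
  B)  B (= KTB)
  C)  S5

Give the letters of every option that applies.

C

(A) KB is determined by the class of symmetric frames.
(B) B (= KTB) is determined by the class of reflexive and symmetric frames.
(C) S5 is determined by exactly this class.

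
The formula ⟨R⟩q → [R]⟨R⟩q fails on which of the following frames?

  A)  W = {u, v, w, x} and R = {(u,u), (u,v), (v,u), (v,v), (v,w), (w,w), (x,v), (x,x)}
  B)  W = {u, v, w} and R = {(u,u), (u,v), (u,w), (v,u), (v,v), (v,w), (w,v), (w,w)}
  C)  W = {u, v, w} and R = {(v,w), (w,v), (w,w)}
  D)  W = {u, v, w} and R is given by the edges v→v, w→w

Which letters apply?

A, B, C

The schema ⟨R⟩q → [R]⟨R⟩q is axiom 5; it is valid on a frame iff R is euclidean.
(A) R is not euclidean (v R u and v R w but not u R w), so the schema fails here.
(B) R is not euclidean (u R w and u R u but not w R u), so the schema fails here.
(C) R is not euclidean (w R v and w R v but not v R v), so the schema fails here.
(D) R is euclidean (any two R-successors of the same world are R-related), so the schema is valid here.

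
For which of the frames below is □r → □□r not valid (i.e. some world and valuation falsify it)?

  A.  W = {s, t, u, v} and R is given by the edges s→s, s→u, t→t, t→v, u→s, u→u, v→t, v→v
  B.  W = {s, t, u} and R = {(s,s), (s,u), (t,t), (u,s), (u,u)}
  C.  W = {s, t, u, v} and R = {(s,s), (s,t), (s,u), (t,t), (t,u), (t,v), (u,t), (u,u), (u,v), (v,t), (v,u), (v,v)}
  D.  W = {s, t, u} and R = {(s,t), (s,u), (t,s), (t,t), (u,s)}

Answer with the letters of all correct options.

The schema □r → □□r is axiom 4; it is valid on a frame iff R is transitive.
(A) R is transitive (R is closed under composition), so the schema is valid here.
(B) R is transitive (R is closed under composition), so the schema is valid here.
(C) R is not transitive (s R t and t R v but not s R v), so the schema fails here.
(D) R is not transitive (s R t and t R s but not s R s), so the schema fails here.

C, D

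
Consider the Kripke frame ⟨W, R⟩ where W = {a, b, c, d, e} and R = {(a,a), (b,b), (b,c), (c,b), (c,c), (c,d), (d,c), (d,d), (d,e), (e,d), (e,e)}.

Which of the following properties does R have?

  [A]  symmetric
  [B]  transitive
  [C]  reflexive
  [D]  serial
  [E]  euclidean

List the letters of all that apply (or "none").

(A) symmetric: every R-edge is matched by its reverse.
(B) not transitive: b R c and c R d but not b R d.
(C) reflexive: each world relates to itself.
(D) serial: every world has an R-successor.
(E) not euclidean: c R b and c R d but not b R d.

A, C, D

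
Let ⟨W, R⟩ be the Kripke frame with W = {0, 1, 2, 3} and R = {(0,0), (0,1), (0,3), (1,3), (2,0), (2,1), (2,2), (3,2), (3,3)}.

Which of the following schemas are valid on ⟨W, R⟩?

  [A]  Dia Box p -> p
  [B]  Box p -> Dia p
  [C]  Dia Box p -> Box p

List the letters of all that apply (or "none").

R is not symmetric: 0 R 1 but not 1 R 0.
R is not euclidean: 0 R 1 and 0 R 0 but not 1 R 0.
R is serial: every world has an R-successor.
(A) the dual of axiom B: valid iff R is symmetric. R is not symmetric — not valid.
(B) Box p -> Dia p is axiom D, which corresponds to seriality. R is serial — valid.
(C) Dia Box p -> Box p is the dual of axiom 5, which corresponds to the euclidean property. R is not euclidean — not valid.

B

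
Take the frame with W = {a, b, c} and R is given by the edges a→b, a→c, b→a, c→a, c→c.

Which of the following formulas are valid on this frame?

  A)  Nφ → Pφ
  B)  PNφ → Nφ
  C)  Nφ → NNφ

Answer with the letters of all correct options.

R is not transitive: a R b and b R a but not a R a.
R is not euclidean: a R b and a R c but not b R c.
R is serial: every world has an R-successor.
(A) axiom D: valid iff R is serial. R is serial — valid.
(B) PNφ → Nφ is the dual of axiom 5, which corresponds to the euclidean property. R is not euclidean — not valid.
(C) Nφ → NNφ is axiom 4, which corresponds to transitivity. R is not transitive — not valid.

A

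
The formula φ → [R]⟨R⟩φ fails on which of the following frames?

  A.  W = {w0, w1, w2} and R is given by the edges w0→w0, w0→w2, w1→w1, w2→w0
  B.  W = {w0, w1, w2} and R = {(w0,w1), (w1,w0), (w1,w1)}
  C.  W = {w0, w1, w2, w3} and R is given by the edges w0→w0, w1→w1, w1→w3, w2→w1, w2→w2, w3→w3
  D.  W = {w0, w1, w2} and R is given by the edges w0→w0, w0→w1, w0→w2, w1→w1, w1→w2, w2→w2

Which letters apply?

The schema φ → [R]⟨R⟩φ is axiom B; it is valid on a frame iff R is symmetric.
(A) R is symmetric (every R-edge is matched by its reverse), so the schema is valid here.
(B) R is symmetric (every R-edge is matched by its reverse), so the schema is valid here.
(C) R is not symmetric (w1 R w3 but not w3 R w1), so the schema fails here.
(D) R is not symmetric (w0 R w1 but not w1 R w0), so the schema fails here.

C, D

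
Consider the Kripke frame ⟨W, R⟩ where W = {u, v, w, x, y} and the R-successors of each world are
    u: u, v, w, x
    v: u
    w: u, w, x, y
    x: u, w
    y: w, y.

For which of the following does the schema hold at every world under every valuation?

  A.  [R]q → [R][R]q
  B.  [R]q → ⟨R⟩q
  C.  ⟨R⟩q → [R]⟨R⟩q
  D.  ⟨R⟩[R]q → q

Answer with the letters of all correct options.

R is symmetric: every R-edge is matched by its reverse.
R is not transitive: u R w and w R y but not u R y.
R is not euclidean: u R v and u R w but not v R w.
R is serial: every world has an R-successor.
(A) [R]q → [R][R]q is axiom 4, which corresponds to transitivity. R is not transitive — not valid.
(B) axiom D: valid iff R is serial. R is serial — valid.
(C) ⟨R⟩q → [R]⟨R⟩q is axiom 5; it is valid on a frame exactly when R is euclidean. R is not euclidean, so not valid.
(D) ⟨R⟩[R]q → q is the dual of axiom B; it is valid on a frame exactly when R is symmetric. R is symmetric, so valid.

B, D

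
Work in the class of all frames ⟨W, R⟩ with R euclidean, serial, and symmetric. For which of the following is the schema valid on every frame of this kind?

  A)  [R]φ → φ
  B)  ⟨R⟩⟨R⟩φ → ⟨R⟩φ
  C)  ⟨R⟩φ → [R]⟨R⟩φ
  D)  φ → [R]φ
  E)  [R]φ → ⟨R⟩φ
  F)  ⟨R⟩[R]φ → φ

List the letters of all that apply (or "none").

Serial, symmetric and euclidean together give transitive (from symmetry + euclidean) and then reflexive; the relation is an equivalence.
(A) [R]φ → φ is axiom T; it is valid on a frame exactly when R is reflexive. Every such R is reflexive, so valid.
(B) ⟨R⟩⟨R⟩φ → ⟨R⟩φ is the dual of axiom 4; it is valid on a frame exactly when R is transitive. Every such R is transitive, so valid.
(C) axiom 5: valid iff R is euclidean. Every such R is euclidean — valid.
(D) φ → [R]φ (equivalent to ◇p→p) corresponds to R being a subset of the identity. Such an R need not be a subset of the identity, so not valid.
(E) [R]φ → ⟨R⟩φ (axiom D) characterises the serial frames. Every such R is serial — valid.
(F) ⟨R⟩[R]φ → φ is the dual of axiom B, which corresponds to symmetry. Every such R is symmetric — valid.

A, B, C, E, F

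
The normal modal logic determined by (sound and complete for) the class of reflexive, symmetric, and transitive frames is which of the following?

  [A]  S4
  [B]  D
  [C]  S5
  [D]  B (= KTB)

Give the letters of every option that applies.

(A) S4 is determined by the class of reflexive and transitive frames.
(B) D is determined by the class of serial frames.
(C) S5 is determined by exactly this class.
(D) B (= KTB) is determined by the class of reflexive and symmetric frames.

C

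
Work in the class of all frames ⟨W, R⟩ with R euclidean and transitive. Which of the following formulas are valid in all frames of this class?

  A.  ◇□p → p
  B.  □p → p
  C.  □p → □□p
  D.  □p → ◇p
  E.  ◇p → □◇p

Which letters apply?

(A) ◇□p → p (the dual of axiom B) characterises the symmetric frames. Such an R need not be symmetric — not valid.
(B) □p → p (axiom T) characterises the reflexive frames. Such an R need not be reflexive — not valid.
(C) □p → □□p is axiom 4, which corresponds to transitivity. Every such R is transitive — valid.
(D) □p → ◇p (axiom D) characterises the serial frames. Such an R need not be serial — not valid.
(E) ◇p → □◇p is axiom 5, which corresponds to the euclidean property. Every such R is euclidean — valid.

C, E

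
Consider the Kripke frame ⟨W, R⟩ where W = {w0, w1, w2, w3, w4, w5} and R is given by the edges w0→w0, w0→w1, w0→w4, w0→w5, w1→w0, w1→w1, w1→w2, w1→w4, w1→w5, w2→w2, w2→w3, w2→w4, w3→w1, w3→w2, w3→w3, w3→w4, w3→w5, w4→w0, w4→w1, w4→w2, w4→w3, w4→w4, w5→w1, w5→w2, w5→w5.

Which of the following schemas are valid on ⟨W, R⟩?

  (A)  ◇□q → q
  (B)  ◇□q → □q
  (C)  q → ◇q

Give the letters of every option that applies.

R is reflexive: each world relates to itself.
R is not symmetric: w0 R w5 but not w5 R w0.
R is not euclidean: w0 R w4 and w0 R w5 but not w4 R w5.
(A) ◇□q → q is the dual of axiom B; it is valid on a frame exactly when R is symmetric. R is not symmetric, so not valid.
(B) ◇□q → □q is the dual of axiom 5, which corresponds to the euclidean property. R is not euclidean — not valid.
(C) q → ◇q is the dual of axiom T, which corresponds to reflexivity. R is reflexive — valid.

C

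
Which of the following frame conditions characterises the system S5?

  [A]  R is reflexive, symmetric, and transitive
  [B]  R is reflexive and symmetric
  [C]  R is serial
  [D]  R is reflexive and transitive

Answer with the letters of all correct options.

A

(A) S5 is sound and complete for exactly this class.
(B) this class determines B (= KTB), not S5.
(C) this class determines D, not S5.
(D) this class determines S4, not S5.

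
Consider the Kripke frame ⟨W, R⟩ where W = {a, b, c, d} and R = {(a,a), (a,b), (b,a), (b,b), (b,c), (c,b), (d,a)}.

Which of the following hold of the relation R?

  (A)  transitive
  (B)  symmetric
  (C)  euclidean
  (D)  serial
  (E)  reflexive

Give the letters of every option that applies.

D

(A) not transitive: a R b and b R c but not a R c.
(B) not symmetric: d R a but not a R d.
(C) not euclidean: b R a and b R c but not a R c.
(D) serial: every world has an R-successor.
(E) not reflexive: not c R c.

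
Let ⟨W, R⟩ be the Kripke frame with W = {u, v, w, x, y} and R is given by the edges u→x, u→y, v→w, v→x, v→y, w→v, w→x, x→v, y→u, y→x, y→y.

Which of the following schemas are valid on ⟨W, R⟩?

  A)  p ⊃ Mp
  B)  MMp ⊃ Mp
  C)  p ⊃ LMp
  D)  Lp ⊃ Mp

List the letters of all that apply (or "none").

R is not reflexive: not u R u.
R is not symmetric: u R x but not x R u.
R is not transitive: u R x and x R v but not u R v.
R is serial: every world has an R-successor.
(A) p ⊃ Mp (the dual of axiom T) characterises the reflexive frames. R is not reflexive — not valid.
(B) MMp ⊃ Mp is the dual of axiom 4; it is valid on a frame exactly when R is transitive. R is not transitive, so not valid.
(C) p ⊃ LMp is axiom B, which corresponds to symmetry. R is not symmetric — not valid.
(D) Lp ⊃ Mp is axiom D; it is valid on a frame exactly when R is serial. R is serial, so valid.

D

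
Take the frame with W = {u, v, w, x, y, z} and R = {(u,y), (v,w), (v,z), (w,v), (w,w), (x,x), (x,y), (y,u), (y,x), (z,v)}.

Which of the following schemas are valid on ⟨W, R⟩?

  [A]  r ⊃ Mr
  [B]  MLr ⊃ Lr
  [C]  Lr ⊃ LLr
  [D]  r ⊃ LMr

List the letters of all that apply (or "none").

R is not reflexive: not u R u.
R is symmetric: every R-edge is matched by its reverse.
R is not transitive: u R y and y R u but not u R u.
R is not euclidean: v R w and v R z but not w R z.
(A) the dual of axiom T: valid iff R is reflexive. R is not reflexive — not valid.
(B) MLr ⊃ Lr (the dual of axiom 5) characterises the euclidean frames. R is not euclidean — not valid.
(C) axiom 4: valid iff R is transitive. R is not transitive — not valid.
(D) r ⊃ LMr is axiom B, which corresponds to symmetry. R is symmetric — valid.

D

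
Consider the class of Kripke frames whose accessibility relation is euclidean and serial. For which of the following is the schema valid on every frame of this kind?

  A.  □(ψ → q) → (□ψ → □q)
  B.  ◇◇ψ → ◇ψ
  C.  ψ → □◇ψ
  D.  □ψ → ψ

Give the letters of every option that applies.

A

(A) □(ψ → q) → (□ψ → □q) is axiom K, valid on every Kripke frame — valid.
(B) ◇◇ψ → ◇ψ is the dual of axiom 4, which corresponds to transitivity. Such an R need not be transitive — not valid.
(C) ψ → □◇ψ is axiom B, which corresponds to symmetry. Such an R need not be symmetric — not valid.
(D) □ψ → ψ is axiom T; it is valid on a frame exactly when R is reflexive. Such an R need not be reflexive, so not valid.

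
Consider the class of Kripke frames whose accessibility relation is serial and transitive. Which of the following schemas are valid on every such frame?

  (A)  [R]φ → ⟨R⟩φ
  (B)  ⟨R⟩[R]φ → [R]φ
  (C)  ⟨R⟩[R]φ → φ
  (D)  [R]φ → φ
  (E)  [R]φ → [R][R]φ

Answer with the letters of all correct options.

(A) [R]φ → ⟨R⟩φ is axiom D, which corresponds to seriality. Every such R is serial — valid.
(B) the dual of axiom 5: valid iff R is euclidean. Such an R need not be euclidean — not valid.
(C) ⟨R⟩[R]φ → φ is the dual of axiom B; it is valid on a frame exactly when R is symmetric. Such an R need not be symmetric, so not valid.
(D) [R]φ → φ is axiom T; it is valid on a frame exactly when R is reflexive. Such an R need not be reflexive, so not valid.
(E) [R]φ → [R][R]φ is axiom 4, which corresponds to transitivity. Every such R is transitive — valid.

A, E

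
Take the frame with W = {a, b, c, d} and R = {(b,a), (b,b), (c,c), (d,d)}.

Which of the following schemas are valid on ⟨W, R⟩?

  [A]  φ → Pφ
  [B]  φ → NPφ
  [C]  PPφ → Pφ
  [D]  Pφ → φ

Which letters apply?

C

R is not reflexive: not a R a.
R is not symmetric: b R a but not a R b.
R is transitive: R is closed under composition.
R is not a subset of the identity: b R a with b ≠ a.
(A) φ → Pφ (the dual of axiom T) characterises the reflexive frames. R is not reflexive — not valid.
(B) φ → NPφ is axiom B; it is valid on a frame exactly when R is symmetric. R is not symmetric, so not valid.
(C) PPφ → Pφ is the dual of axiom 4, which corresponds to transitivity. R is transitive — valid.
(D) Pφ → φ (the converse of T) corresponds to R being a subset of the identity. Here R ⊄ identity, so not valid.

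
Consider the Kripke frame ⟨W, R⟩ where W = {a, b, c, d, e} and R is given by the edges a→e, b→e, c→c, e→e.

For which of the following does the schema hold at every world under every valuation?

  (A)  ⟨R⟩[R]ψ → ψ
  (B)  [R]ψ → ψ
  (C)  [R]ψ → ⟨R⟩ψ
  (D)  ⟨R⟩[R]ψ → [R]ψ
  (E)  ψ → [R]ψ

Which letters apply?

R is not reflexive: not a R a.
R is not symmetric: a R e but not e R a.
R is euclidean: any two R-successors of the same world are R-related.
R is not serial: d has no R-successor.
R is not a subset of the identity: a R e with a ≠ e.
(A) the dual of axiom B: valid iff R is symmetric. R is not symmetric — not valid.
(B) [R]ψ → ψ is axiom T; it is valid on a frame exactly when R is reflexive. R is not reflexive, so not valid.
(C) axiom D: valid iff R is serial. R is not serial — not valid.
(D) the dual of axiom 5: valid iff R is euclidean. R is euclidean — valid.
(E) ψ → [R]ψ is valid only on frames where every R-edge is a self-loop. Here R ⊄ identity — not valid.

D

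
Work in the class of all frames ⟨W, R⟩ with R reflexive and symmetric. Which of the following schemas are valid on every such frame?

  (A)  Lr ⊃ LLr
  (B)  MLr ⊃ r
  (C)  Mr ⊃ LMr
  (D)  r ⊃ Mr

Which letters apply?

Reflexive relations are serial.
(A) Lr ⊃ LLr (axiom 4) characterises the transitive frames. Such an R need not be transitive — not valid.
(B) MLr ⊃ r is the dual of axiom B; it is valid on a frame exactly when R is symmetric. Every such R is symmetric, so valid.
(C) Mr ⊃ LMr (axiom 5) characterises the euclidean frames. Such an R need not be euclidean — not valid.
(D) r ⊃ Mr is the dual of axiom T, which corresponds to reflexivity. Every such R is reflexive — valid.

B, D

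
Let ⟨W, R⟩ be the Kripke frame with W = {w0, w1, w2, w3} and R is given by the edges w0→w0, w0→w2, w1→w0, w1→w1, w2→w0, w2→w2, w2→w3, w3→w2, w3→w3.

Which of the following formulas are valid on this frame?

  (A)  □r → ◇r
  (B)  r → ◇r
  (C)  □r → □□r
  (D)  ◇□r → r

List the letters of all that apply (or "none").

R is reflexive: each world relates to itself.
R is not symmetric: w1 R w0 but not w0 R w1.
R is not transitive: w0 R w2 and w2 R w3 but not w0 R w3.
R is serial: every world has an R-successor.
(A) □r → ◇r is axiom D; it is valid on a frame exactly when R is serial. R is serial, so valid.
(B) r → ◇r (the dual of axiom T) characterises the reflexive frames. R is reflexive — valid.
(C) axiom 4: valid iff R is transitive. R is not transitive — not valid.
(D) ◇□r → r is the dual of axiom B, which corresponds to symmetry. R is not symmetric — not valid.

A, B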